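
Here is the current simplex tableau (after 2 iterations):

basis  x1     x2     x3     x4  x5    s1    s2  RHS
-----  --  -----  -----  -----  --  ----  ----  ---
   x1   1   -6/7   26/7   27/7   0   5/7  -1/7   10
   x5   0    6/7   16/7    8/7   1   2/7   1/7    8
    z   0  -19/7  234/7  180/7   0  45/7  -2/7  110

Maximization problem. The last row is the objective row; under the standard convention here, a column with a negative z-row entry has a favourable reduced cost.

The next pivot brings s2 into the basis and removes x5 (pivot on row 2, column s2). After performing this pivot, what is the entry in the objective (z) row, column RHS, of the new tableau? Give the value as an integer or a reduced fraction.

Pivot element is row 2, column s2: 1/7.
Normalize row 2: new (row 2, RHS) = 8/(1/7) = 56.
z-row ← z-row − (-2/7)·(new row 2): 110 − (-2/7)·56 = 126.

126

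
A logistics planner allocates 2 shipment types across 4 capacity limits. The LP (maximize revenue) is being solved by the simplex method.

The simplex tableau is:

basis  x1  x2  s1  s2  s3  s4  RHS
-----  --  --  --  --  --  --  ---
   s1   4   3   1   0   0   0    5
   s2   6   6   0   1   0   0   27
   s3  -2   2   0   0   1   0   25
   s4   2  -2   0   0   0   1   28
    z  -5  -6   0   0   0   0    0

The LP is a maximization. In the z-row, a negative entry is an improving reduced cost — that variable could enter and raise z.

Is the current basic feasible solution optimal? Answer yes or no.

Column x1 has objective-row coefficient -5, which is negative; an improving pivot exists, so not yet optimal.

no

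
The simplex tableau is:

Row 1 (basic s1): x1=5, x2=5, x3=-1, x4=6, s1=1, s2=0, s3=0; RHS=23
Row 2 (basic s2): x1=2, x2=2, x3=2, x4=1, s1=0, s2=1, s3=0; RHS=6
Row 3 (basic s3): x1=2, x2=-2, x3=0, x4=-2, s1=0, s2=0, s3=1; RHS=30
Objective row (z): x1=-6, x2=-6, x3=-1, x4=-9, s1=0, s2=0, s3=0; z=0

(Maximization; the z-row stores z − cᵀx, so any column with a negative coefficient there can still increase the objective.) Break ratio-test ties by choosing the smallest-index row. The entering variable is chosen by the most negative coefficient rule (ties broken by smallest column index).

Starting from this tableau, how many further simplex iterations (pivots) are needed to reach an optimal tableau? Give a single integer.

pivot: x4 in, s1 out → z = 69/2
pivot: x3 in, s2 out → z = 37
No improving column remains; optimal.

2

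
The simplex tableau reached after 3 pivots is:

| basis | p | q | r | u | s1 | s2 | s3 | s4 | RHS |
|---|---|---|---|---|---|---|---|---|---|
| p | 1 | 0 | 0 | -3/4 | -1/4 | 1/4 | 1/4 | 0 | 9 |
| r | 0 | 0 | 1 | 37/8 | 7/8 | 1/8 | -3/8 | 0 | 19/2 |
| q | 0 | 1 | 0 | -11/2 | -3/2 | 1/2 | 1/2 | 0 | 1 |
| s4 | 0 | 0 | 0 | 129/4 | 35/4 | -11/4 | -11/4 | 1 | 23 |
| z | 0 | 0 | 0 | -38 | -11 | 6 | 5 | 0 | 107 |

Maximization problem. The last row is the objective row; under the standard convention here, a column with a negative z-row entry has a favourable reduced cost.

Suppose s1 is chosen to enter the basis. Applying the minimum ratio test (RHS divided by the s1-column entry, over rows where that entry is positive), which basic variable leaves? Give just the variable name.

Ratios: row 1 (p): entry -1/4 ≤ 0, skip; row 2 (r): (19/2)/(7/8) = 76/7; row 3 (q): entry -3/2 ≤ 0, skip; row 4 (s4): 23/(35/4) = 92/35.
Minimum ratio 92/35 is in the s4 row, so s4 leaves.

s4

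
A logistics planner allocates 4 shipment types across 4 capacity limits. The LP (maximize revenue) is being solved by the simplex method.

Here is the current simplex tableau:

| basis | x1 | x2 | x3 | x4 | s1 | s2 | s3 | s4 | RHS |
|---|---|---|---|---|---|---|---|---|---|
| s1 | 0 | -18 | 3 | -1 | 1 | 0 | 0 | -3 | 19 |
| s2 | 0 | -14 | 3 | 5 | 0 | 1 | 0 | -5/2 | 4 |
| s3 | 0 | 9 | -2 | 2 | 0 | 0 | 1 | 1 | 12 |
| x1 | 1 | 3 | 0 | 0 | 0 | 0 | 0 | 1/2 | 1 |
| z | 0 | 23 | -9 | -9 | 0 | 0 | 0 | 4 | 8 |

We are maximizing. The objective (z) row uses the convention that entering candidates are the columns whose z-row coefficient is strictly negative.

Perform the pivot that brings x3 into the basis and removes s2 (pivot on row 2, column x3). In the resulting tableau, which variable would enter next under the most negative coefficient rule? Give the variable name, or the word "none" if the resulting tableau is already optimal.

Pivot element 3. New z-row = old z-row − (-9)·(row 2/3).
Updated z-row coefficients: x1: 0, x2: -19, x3: 0, x4: 6, s1: 0, s2: 3, s3: 0, s4: -7/2.
The most negative is -19 in column x2, so x2 would enter next.

x2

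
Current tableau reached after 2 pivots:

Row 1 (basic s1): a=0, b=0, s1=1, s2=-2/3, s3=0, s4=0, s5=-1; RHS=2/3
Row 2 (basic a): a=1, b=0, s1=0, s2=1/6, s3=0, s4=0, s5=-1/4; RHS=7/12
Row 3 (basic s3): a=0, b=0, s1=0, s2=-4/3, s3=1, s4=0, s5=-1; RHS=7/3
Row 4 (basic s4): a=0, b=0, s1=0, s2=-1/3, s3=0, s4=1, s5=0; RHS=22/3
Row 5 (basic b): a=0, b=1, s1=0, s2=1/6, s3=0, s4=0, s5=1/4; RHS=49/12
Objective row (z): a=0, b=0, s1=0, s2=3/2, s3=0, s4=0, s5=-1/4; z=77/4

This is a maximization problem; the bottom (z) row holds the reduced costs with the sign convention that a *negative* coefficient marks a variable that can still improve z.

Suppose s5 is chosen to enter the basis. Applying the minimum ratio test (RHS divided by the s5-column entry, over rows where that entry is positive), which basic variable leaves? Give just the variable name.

b

Ratios: row 1 (s1): entry -1 ≤ 0, skip; row 2 (a): entry -1/4 ≤ 0, skip; row 3 (s3): entry -1 ≤ 0, skip; row 4 (s4): entry 0 ≤ 0, skip; row 5 (b): (49/12)/(1/4) = 49/3.
Minimum ratio 49/3 is in the b row, so b leaves.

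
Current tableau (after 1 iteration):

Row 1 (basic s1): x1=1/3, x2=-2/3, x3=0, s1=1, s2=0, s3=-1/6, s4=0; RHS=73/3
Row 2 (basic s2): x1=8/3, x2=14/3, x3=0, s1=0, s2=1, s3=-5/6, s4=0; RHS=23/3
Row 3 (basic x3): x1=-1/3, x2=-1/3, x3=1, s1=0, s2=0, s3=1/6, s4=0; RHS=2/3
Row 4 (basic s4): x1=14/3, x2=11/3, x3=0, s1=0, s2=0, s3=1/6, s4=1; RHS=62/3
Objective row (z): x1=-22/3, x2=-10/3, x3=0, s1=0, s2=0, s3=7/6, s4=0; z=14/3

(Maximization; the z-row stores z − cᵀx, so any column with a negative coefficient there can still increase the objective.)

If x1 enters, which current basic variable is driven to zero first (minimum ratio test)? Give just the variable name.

Ratios: row 1 (s1): (73/3)/(1/3) = 73; row 2 (s2): (23/3)/(8/3) = 23/8; row 3 (x3): entry -1/3 ≤ 0, skip; row 4 (s4): (62/3)/(14/3) = 31/7.
Minimum ratio 23/8 is in the s2 row, so s2 leaves.

s2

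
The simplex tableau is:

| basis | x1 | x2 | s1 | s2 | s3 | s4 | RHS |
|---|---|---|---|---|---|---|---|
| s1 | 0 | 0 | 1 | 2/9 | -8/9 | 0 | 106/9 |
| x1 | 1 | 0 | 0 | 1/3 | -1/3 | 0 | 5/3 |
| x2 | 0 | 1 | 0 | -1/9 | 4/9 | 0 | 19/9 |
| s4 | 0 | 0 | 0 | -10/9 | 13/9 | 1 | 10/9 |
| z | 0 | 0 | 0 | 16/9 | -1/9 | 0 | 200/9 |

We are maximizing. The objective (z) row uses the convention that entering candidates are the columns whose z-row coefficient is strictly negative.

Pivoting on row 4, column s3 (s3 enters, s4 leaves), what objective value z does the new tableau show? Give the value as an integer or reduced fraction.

Minimum ratio for s3: (10/9)/(13/9) = 10/13.
z changes by −(z-row coeff of s3)·ratio = −(-1/9)·(10/13) = 10/117.
New z = 200/9 + (10/117) = 290/13.

290/13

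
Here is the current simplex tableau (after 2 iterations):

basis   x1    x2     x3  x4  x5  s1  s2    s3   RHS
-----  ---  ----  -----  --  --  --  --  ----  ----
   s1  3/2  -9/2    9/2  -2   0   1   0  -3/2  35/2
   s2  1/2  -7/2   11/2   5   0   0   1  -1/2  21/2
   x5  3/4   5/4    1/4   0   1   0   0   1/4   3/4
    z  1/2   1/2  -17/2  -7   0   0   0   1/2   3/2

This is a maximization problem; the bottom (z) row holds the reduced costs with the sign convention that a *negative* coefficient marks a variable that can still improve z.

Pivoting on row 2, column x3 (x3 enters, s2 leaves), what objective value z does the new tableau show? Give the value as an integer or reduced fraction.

Minimum ratio for x3: (21/2)/(11/2) = 21/11.
z changes by −(z-row coeff of x3)·ratio = −(-17/2)·(21/11) = 357/22.
New z = 3/2 + (357/22) = 195/11.

195/11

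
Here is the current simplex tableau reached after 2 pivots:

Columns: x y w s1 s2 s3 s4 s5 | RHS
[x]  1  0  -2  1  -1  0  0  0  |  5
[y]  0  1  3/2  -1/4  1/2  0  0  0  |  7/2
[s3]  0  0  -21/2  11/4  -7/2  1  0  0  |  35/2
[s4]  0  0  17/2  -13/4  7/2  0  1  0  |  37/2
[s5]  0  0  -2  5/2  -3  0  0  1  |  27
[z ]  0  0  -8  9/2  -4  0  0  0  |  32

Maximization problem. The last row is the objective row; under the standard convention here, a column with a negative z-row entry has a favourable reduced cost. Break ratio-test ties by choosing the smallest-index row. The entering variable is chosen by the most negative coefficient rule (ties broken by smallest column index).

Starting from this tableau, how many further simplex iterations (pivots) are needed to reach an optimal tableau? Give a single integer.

pivot: w in, s4 out → z = 840/17
pivot: s2 in, w out → z = 372/7
No improving column remains; optimal.

2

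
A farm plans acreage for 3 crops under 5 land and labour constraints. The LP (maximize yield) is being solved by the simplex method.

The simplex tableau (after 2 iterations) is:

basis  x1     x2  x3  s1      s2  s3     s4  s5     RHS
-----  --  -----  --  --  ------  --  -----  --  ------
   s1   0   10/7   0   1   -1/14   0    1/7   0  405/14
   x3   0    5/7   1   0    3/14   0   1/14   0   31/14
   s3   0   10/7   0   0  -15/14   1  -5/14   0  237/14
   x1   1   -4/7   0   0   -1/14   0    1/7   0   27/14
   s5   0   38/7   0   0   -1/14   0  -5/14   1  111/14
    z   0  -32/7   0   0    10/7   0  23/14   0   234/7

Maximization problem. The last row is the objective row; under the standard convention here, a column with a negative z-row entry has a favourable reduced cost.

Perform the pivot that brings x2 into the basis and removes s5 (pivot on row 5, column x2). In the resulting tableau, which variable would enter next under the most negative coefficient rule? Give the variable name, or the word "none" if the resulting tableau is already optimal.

none

Pivot element 38/7. New z-row = old z-row − (-32/7)·(row 5/(38/7)).
Updated z-row coefficients: x1: 0, x2: 0, x3: 0, s1: 0, s2: 26/19, s3: 0, s4: 51/38, s5: 16/19.
No coefficient is strictly negative; the tableau after this pivot is optimal.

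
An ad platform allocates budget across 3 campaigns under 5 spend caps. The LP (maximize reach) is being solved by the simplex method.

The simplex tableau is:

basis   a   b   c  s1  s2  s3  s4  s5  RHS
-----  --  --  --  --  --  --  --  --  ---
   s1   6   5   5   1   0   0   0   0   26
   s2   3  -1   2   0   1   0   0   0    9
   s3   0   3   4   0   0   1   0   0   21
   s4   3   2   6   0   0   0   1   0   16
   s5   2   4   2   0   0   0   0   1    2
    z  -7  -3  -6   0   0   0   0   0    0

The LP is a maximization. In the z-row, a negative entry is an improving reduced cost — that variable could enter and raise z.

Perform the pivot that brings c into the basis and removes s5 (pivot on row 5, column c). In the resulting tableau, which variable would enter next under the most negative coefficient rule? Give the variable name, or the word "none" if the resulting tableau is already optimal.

Pivot element 2. New z-row = old z-row − (-6)·(row 5/2).
Updated z-row coefficients: a: -1, b: 9, c: 0, s1: 0, s2: 0, s3: 0, s4: 0, s5: 3.
The most negative is -1 in column a, so a would enter next.

a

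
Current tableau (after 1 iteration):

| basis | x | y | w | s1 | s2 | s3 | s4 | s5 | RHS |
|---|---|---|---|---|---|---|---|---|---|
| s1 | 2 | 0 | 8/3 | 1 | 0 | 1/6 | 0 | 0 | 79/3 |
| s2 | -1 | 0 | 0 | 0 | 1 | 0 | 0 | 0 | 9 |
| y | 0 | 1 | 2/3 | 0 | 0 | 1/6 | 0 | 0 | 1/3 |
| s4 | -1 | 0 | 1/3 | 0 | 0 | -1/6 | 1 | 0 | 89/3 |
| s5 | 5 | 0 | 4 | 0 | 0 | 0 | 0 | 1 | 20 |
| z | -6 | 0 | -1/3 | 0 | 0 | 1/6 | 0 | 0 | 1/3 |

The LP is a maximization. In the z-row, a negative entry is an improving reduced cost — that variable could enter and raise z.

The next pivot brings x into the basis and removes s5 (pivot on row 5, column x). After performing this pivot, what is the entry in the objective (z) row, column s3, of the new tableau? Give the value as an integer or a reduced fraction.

1/6

Pivot element is row 5, column x: 5.
Normalize row 5: new (row 5, s3) = 0/5 = 0.
z-row ← z-row − (-6)·(new row 5): 1/6 − (-6)·0 = 1/6.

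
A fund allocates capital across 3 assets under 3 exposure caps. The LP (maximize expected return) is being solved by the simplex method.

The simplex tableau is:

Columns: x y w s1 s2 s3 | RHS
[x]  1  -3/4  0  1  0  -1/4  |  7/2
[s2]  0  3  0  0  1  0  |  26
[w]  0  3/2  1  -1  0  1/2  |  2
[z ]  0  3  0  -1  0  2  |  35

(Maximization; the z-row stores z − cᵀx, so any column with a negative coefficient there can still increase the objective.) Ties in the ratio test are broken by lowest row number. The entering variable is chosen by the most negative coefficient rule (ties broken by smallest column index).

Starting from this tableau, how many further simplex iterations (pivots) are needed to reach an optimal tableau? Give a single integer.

pivot: s1 in, x out → z = 77/2
No improving column remains; optimal.

1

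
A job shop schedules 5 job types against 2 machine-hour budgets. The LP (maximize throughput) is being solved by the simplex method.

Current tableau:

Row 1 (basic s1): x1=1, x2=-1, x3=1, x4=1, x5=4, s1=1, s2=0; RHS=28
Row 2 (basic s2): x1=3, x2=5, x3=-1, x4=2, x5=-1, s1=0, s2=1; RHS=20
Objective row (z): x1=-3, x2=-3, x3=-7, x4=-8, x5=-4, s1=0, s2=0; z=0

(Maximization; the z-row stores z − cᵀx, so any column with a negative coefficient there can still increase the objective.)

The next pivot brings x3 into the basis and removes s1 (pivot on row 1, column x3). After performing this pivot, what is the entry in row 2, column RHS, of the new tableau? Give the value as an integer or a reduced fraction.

Pivot element is row 1, column x3: 1.
Normalize row 1: new (row 1, RHS) = 28/1 = 28.
row 2 ← row 2 − (-1)·(new row 1): 20 − (-1)·28 = 48.

48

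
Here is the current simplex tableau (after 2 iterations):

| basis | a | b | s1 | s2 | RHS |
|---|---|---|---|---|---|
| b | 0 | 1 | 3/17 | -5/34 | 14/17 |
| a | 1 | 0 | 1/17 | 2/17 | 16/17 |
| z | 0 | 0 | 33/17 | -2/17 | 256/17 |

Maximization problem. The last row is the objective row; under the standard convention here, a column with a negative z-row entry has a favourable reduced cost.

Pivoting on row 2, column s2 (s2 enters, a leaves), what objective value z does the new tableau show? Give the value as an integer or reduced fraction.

16

Minimum ratio for s2: (16/17)/(2/17) = 8.
z changes by −(z-row coeff of s2)·ratio = −(-2/17)·8 = 16/17.
New z = 256/17 + (16/17) = 16.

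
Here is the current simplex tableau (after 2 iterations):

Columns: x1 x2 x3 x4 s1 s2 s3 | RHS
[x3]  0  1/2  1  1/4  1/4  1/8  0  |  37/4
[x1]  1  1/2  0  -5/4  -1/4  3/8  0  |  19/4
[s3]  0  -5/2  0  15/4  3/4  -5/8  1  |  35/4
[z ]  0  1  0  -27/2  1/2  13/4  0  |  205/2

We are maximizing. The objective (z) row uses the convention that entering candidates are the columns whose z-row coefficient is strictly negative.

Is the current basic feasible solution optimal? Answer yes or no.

no

Column x4 has objective-row coefficient -27/2, which is negative; an improving pivot exists, so not yet optimal.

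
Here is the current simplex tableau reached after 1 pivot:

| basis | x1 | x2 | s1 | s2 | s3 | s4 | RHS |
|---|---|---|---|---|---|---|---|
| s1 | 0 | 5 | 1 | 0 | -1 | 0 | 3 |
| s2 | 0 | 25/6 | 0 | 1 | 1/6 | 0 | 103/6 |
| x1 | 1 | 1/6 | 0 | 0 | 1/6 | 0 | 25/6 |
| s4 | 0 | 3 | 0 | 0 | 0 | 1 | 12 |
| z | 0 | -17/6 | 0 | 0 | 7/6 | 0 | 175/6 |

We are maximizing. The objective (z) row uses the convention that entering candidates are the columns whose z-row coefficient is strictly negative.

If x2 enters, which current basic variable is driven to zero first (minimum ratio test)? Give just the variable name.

s1

Ratios: row 1 (s1): 3/5 = 3/5; row 2 (s2): (103/6)/(25/6) = 103/25; row 3 (x1): (25/6)/(1/6) = 25; row 4 (s4): 12/3 = 4.
Minimum ratio 3/5 is in the s1 row, so s1 leaves.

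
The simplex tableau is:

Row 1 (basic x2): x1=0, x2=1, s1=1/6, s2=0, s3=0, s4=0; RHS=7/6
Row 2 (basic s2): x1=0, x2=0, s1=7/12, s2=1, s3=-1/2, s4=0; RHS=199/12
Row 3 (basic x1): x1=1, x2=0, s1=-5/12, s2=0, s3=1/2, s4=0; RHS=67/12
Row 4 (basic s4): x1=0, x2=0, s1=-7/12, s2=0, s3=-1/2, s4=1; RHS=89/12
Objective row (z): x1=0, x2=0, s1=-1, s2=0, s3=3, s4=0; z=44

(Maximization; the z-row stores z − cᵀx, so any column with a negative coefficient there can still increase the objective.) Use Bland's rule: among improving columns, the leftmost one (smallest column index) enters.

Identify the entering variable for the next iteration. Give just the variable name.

Objective-row coefficients: x1: 0, x2: 0, s1: -1, s2: 0, s3: 3, s4: 0.
Improving columns: s1. Bland's rule picks the smallest column index → s1.

s1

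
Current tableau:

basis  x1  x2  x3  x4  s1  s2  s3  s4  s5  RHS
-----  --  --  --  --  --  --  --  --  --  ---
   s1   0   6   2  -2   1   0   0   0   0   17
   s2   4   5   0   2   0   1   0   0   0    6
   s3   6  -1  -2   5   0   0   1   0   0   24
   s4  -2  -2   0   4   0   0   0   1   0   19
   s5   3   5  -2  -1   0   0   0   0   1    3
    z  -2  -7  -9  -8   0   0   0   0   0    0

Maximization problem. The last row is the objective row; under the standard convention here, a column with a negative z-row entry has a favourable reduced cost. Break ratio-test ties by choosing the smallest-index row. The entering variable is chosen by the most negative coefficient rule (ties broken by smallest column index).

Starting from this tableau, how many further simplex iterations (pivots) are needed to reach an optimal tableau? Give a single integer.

2

pivot: x3 in, s1 out → z = 153/2
pivot: x4 in, s2 out → z = 255/2
No improving column remains; optimal.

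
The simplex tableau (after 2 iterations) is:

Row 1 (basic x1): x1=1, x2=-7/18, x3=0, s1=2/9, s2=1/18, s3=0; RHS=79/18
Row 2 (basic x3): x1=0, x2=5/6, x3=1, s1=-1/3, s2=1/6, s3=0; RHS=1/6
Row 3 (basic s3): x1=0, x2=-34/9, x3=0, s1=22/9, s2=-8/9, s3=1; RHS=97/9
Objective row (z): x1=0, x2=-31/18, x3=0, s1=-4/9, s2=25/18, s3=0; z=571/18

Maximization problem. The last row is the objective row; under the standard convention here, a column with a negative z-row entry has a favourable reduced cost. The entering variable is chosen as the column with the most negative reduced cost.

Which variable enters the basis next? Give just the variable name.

x2

Objective-row coefficients: x1: 0, x2: -31/18, x3: 0, s1: -4/9, s2: 25/18, s3: 0.
The most negative is -31/18 in column x2, so x2 enters.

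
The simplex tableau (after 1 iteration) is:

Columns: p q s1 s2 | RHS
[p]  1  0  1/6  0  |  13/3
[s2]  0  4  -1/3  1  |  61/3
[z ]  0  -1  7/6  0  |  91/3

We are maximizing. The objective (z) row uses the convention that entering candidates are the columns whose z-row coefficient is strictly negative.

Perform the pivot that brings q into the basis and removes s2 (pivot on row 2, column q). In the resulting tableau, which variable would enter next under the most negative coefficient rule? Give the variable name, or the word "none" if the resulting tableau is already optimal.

Pivot element 4. New z-row = old z-row − (-1)·(row 2/4).
Updated z-row coefficients: p: 0, q: 0, s1: 13/12, s2: 1/4.
No coefficient is strictly negative; the tableau after this pivot is optimal.

none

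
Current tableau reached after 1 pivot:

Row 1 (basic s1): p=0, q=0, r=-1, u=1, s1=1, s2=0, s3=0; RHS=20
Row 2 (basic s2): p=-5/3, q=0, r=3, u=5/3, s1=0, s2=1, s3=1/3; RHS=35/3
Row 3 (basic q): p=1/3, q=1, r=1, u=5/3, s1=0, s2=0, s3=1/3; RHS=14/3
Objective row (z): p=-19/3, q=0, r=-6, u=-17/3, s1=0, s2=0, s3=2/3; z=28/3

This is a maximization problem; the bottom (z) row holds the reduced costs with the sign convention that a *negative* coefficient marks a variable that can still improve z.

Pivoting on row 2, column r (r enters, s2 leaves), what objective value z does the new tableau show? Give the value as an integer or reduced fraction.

98/3

Minimum ratio for r: (35/3)/3 = 35/9.
z changes by −(z-row coeff of r)·ratio = −(-6)·(35/9) = 70/3.
New z = 28/3 + (70/3) = 98/3.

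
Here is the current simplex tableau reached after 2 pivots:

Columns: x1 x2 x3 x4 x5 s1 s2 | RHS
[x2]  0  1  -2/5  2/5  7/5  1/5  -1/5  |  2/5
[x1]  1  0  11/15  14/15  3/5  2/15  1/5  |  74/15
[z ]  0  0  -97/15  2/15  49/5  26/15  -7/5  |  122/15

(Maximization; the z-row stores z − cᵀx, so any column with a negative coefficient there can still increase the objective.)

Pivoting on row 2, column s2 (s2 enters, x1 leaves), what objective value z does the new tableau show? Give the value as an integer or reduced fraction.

Minimum ratio for s2: (74/15)/(1/5) = 74/3.
z changes by −(z-row coeff of s2)·ratio = −(-7/5)·(74/3) = 518/15.
New z = 122/15 + (518/15) = 128/3.

128/3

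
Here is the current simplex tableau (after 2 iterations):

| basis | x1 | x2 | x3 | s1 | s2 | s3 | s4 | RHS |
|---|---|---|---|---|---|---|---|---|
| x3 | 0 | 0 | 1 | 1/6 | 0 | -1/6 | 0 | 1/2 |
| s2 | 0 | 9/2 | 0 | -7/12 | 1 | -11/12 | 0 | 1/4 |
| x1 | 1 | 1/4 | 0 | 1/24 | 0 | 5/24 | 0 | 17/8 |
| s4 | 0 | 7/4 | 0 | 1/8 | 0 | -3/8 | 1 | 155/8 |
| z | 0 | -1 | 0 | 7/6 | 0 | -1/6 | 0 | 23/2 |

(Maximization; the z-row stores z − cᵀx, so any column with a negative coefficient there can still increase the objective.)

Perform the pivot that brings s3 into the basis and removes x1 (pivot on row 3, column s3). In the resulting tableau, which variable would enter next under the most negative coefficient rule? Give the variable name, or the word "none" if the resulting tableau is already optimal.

x2

Pivot element 5/24. New z-row = old z-row − (-1/6)·(row 3/(5/24)).
Updated z-row coefficients: x1: 4/5, x2: -4/5, x3: 0, s1: 6/5, s2: 0, s3: 0, s4: 0.
The most negative is -4/5 in column x2, so x2 would enter next.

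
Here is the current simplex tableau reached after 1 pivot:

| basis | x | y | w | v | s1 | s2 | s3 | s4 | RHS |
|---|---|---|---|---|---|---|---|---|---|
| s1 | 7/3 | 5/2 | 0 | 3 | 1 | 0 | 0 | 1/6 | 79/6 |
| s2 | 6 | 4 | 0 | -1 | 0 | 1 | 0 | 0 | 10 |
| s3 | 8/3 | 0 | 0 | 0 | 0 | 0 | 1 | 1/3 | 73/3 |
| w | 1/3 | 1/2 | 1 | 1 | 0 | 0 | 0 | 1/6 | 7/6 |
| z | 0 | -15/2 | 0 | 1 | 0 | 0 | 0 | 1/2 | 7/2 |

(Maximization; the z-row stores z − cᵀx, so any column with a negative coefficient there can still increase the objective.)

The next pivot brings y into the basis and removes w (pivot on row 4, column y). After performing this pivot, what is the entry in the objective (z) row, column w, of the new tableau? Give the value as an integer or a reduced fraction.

15

Pivot element is row 4, column y: 1/2.
Normalize row 4: new (row 4, w) = 1/(1/2) = 2.
z-row ← z-row − (-15/2)·(new row 4): 0 − (-15/2)·2 = 15.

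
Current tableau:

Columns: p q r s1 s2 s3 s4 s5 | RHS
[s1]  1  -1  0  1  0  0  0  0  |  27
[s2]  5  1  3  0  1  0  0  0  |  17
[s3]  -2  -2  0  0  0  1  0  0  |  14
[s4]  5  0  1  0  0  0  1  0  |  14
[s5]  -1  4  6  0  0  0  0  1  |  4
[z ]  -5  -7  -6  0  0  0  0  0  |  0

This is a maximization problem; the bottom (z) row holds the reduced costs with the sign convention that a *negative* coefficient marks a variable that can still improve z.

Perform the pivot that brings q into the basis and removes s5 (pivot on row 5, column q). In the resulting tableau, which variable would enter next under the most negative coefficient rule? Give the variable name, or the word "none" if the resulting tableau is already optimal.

p

Pivot element 4. New z-row = old z-row − (-7)·(row 5/4).
Updated z-row coefficients: p: -27/4, q: 0, r: 9/2, s1: 0, s2: 0, s3: 0, s4: 0, s5: 7/4.
The most negative is -27/4 in column p, so p would enter next.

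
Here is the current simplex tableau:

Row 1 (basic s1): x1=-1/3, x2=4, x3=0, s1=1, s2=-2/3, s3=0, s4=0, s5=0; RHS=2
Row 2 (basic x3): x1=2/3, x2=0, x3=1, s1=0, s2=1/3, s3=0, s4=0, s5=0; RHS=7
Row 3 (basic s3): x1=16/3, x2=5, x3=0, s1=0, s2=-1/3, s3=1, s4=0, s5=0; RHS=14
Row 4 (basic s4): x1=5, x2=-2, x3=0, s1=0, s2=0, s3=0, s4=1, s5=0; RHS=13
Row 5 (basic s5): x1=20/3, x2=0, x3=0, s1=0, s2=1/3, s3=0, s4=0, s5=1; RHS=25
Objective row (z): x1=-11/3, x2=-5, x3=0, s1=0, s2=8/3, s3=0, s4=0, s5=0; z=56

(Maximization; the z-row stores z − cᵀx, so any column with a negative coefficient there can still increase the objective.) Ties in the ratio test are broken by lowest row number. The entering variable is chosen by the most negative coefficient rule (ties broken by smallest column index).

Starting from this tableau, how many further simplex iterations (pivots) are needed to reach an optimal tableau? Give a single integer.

2

pivot: x2 in, s1 out → z = 117/2
pivot: x1 in, s3 out → z = 200/3
No improving column remains; optimal.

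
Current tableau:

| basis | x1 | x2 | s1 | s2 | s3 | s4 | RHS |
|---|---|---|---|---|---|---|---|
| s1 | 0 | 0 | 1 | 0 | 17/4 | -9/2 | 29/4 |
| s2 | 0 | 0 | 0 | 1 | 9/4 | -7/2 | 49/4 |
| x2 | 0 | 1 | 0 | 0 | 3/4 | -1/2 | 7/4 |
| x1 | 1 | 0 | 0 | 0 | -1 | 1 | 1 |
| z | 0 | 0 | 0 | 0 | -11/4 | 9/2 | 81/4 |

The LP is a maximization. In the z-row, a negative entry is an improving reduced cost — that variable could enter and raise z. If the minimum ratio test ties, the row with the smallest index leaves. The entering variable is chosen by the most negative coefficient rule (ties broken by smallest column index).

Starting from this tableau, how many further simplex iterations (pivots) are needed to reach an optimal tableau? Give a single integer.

1

pivot: s3 in, s1 out → z = 424/17
No improving column remains; optimal.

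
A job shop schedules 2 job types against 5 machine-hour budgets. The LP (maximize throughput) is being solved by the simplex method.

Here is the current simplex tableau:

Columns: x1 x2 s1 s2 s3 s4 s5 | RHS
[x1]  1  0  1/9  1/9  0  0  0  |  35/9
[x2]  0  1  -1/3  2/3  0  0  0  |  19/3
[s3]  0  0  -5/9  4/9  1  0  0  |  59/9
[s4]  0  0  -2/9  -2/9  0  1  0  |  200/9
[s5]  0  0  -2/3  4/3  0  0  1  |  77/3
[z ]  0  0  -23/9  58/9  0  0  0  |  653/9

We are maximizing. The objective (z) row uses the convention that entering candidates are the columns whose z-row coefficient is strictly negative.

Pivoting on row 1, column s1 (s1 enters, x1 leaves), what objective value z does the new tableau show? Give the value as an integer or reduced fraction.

Minimum ratio for s1: (35/9)/(1/9) = 35.
z changes by −(z-row coeff of s1)·ratio = −(-23/9)·35 = 805/9.
New z = 653/9 + (805/9) = 162.

162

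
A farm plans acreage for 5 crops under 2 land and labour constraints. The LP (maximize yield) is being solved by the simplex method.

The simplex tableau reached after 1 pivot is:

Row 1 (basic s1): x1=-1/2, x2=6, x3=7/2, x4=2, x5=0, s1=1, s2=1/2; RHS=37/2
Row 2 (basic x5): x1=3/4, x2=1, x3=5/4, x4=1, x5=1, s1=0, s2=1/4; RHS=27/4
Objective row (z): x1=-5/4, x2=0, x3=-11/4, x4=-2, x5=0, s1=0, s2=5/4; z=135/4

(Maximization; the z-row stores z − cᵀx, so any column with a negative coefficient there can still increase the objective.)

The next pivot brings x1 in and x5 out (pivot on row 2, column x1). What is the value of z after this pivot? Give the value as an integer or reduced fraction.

45

Minimum ratio for x1: (27/4)/(3/4) = 9.
z changes by −(z-row coeff of x1)·ratio = −(-5/4)·9 = 45/4.
New z = 135/4 + (45/4) = 45.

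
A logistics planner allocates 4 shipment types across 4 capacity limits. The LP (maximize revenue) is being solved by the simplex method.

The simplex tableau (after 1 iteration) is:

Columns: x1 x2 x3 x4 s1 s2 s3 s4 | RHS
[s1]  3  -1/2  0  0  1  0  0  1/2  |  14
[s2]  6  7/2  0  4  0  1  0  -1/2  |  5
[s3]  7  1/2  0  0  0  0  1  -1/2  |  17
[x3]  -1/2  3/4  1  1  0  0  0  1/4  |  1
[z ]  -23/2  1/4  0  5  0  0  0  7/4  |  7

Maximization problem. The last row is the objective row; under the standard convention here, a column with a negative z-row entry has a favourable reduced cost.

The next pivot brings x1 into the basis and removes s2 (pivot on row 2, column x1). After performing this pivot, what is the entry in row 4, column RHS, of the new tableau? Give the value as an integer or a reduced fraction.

Pivot element is row 2, column x1: 6.
Normalize row 2: new (row 2, RHS) = 5/6 = 5/6.
row 4 ← row 4 − (-1/2)·(new row 2): 1 − (-1/2)·(5/6) = 17/12.

17/12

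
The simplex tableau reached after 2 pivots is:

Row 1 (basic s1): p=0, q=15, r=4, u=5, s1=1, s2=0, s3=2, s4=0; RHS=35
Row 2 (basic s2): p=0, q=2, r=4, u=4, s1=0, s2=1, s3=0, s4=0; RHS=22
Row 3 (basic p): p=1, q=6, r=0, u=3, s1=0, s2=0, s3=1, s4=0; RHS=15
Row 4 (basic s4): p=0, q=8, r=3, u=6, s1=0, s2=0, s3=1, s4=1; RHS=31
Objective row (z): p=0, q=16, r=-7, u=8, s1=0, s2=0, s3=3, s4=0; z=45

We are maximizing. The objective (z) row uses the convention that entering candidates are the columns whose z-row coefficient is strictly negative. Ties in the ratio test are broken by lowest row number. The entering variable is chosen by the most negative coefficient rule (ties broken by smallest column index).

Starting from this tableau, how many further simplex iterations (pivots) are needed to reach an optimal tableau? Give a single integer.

pivot: r in, s2 out → z = 167/2
No improving column remains; optimal.

1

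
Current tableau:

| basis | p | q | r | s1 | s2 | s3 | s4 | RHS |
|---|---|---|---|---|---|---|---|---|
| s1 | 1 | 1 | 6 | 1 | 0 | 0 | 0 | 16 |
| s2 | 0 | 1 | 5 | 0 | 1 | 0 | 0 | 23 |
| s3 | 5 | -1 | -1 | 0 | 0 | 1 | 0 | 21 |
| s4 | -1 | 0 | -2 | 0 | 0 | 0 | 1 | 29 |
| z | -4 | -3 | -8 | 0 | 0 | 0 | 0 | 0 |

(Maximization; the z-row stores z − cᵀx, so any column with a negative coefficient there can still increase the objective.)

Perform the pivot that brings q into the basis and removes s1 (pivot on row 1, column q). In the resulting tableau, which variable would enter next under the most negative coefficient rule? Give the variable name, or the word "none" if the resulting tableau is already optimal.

Pivot element 1. New z-row = old z-row − (-3)·(row 1/1).
Updated z-row coefficients: p: -1, q: 0, r: 10, s1: 3, s2: 0, s3: 0, s4: 0.
The most negative is -1 in column p, so p would enter next.

p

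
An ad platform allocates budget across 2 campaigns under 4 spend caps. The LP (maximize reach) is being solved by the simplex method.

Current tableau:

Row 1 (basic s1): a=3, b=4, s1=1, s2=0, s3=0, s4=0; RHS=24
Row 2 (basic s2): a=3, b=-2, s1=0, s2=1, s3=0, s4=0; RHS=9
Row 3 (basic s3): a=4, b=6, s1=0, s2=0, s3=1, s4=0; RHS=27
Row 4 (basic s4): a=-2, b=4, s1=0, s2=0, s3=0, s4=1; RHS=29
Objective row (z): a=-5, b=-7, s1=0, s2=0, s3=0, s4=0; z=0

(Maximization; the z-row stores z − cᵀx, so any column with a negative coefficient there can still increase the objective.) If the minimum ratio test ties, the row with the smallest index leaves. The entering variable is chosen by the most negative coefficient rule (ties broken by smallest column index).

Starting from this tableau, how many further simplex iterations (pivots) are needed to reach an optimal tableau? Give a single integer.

pivot: b in, s3 out → z = 63/2
pivot: a in, s2 out → z = 855/26
No improving column remains; optimal.

2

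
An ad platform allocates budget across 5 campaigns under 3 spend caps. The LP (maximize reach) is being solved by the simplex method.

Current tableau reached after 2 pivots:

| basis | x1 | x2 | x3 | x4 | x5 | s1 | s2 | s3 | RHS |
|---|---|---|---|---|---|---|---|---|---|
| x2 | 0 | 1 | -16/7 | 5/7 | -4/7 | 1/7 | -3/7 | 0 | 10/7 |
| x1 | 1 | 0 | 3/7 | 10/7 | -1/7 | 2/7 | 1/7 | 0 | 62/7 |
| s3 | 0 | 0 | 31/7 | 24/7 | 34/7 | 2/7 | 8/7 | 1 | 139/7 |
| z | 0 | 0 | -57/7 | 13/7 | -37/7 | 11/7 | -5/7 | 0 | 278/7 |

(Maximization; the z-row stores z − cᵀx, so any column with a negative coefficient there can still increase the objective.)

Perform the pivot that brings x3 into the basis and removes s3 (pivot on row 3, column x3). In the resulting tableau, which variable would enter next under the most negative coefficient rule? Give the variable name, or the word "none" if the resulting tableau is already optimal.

Pivot element 31/7. New z-row = old z-row − (-57/7)·(row 3/(31/7)).
Updated z-row coefficients: x1: 0, x2: 0, x3: 0, x4: 253/31, x5: 113/31, s1: 65/31, s2: 43/31, s3: 57/31.
No coefficient is strictly negative; the tableau after this pivot is optimal.

none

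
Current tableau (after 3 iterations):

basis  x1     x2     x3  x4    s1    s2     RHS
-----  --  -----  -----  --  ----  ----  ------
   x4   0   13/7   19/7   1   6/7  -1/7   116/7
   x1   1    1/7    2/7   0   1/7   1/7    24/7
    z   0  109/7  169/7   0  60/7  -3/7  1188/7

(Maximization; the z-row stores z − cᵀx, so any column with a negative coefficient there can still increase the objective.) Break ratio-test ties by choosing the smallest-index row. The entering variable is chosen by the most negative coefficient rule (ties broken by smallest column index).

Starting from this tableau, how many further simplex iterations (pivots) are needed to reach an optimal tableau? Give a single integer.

pivot: s2 in, x1 out → z = 180
No improving column remains; optimal.

1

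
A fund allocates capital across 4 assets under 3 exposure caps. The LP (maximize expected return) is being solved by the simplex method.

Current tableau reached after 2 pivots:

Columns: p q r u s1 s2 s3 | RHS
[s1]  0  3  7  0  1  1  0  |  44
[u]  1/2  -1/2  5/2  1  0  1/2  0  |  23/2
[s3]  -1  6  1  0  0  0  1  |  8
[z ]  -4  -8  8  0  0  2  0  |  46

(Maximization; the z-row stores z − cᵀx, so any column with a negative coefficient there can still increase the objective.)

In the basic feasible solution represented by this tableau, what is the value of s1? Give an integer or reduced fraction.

s1 is basic (row 1); its value is the RHS of that row: 44.

44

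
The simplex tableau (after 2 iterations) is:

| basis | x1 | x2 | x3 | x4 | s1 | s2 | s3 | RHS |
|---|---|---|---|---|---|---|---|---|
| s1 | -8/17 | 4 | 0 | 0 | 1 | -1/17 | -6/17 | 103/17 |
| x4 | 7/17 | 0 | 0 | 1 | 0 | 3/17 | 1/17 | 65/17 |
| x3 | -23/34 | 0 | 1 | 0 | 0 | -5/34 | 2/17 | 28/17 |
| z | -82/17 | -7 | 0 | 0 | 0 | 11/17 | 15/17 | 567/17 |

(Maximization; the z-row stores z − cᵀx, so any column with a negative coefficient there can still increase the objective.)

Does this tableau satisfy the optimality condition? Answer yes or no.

no

Column x1 has objective-row coefficient -82/17, which is negative; an improving pivot exists, so not yet optimal.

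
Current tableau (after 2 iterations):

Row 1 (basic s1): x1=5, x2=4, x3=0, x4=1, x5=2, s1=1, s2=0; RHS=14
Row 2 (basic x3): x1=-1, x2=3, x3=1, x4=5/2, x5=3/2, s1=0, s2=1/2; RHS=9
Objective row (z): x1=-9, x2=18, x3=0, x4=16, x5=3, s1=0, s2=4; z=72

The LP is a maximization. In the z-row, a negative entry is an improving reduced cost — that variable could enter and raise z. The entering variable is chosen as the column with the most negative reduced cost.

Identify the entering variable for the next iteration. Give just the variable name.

x1

Objective-row coefficients: x1: -9, x2: 18, x3: 0, x4: 16, x5: 3, s1: 0, s2: 4.
The most negative is -9 in column x1, so x1 enters.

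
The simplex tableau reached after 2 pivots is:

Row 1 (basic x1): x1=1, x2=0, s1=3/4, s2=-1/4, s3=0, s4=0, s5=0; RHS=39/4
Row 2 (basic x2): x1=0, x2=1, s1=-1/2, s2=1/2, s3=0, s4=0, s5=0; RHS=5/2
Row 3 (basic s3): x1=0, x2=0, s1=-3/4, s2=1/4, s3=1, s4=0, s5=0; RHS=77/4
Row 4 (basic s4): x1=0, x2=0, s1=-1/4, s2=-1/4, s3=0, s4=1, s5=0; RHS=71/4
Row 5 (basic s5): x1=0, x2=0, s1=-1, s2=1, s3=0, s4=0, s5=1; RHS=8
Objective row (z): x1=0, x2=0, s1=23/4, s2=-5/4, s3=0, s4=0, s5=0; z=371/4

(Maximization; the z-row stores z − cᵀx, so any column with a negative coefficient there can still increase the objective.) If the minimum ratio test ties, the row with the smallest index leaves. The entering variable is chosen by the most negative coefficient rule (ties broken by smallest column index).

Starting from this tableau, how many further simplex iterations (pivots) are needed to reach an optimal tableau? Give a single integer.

pivot: s2 in, x2 out → z = 99
No improving column remains; optimal.

1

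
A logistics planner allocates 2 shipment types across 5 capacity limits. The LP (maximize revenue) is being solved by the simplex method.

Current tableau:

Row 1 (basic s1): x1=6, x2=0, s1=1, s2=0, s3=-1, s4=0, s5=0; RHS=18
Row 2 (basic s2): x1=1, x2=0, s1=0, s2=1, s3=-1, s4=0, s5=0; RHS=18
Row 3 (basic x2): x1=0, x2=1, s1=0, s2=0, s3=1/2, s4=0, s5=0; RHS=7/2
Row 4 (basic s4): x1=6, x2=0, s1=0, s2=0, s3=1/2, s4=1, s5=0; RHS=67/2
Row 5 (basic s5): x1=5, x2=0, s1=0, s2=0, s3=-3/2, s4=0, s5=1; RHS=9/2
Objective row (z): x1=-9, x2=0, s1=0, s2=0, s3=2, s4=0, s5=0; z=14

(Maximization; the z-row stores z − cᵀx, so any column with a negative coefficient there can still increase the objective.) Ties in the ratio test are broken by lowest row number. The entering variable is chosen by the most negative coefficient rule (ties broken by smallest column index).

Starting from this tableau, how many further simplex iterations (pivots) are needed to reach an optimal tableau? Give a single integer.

pivot: x1 in, s5 out → z = 221/10
pivot: s3 in, x2 out → z = 27
No improving column remains; optimal.

2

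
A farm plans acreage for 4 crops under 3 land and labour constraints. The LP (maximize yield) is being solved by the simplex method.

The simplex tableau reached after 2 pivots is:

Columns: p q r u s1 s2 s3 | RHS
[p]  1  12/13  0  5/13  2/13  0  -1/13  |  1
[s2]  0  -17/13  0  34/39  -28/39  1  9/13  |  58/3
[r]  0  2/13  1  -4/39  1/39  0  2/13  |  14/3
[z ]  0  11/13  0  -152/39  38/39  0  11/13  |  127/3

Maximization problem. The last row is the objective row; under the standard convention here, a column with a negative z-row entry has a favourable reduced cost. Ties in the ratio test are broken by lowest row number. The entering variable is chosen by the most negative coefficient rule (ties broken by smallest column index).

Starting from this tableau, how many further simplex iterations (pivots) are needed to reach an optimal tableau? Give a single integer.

1

pivot: u in, p out → z = 787/15
No improving column remains; optimal.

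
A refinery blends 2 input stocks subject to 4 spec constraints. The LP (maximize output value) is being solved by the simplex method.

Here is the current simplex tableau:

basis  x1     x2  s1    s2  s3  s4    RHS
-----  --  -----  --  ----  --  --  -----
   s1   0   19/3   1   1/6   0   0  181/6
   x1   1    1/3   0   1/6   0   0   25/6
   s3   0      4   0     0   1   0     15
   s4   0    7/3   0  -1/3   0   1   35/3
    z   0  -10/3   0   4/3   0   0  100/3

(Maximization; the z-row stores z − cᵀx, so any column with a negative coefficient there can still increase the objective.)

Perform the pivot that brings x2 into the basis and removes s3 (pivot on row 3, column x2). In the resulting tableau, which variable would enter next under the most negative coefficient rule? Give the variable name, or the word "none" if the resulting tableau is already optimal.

Pivot element 4. New z-row = old z-row − (-10/3)·(row 3/4).
Updated z-row coefficients: x1: 0, x2: 0, s1: 0, s2: 4/3, s3: 5/6, s4: 0.
No coefficient is strictly negative; the tableau after this pivot is optimal.

none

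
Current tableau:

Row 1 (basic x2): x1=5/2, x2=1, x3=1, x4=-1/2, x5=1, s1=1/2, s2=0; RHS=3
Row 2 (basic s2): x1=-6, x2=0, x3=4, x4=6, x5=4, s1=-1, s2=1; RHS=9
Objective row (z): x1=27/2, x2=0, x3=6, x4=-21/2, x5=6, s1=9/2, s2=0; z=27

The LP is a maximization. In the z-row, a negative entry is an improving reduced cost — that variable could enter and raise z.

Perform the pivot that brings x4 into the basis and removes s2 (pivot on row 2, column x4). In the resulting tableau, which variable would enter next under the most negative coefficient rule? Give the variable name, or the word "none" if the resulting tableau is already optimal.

Pivot element 6. New z-row = old z-row − (-21/2)·(row 2/6).
Updated z-row coefficients: x1: 3, x2: 0, x3: 13, x4: 0, x5: 13, s1: 11/4, s2: 7/4.
No coefficient is strictly negative; the tableau after this pivot is optimal.

none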